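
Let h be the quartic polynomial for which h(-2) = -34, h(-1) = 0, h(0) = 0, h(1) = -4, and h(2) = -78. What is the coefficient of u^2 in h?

2

Write h(u) = au^4 + bu^3 + cu^2 + du + e. Substituting each data point gives a linear system:
  16a - 8b + 4c - 2d + e = -34
  a - b + c - d + e = 0
  e = 0
  a + b + c + d + e = -4
  16a + 8b + 4c + 2d + e = -78
Solving the system yields a = -4, b = -3, c = 2, d = 1, e = 0.
So h(u) = -4u^4 - 3u^3 + 2u^2 + u.
The coefficient of u^2 is 2.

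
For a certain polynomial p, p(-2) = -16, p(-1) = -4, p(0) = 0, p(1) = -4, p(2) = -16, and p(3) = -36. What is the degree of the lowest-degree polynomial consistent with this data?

Forward differences of the values at u = -2, -1, 0, 1, 2, 3:
  p  : -16  -4  0  -4  -16  -36
  Δ  : 12  4  -4  -12  -20
  Δ^2: -8  -8  -8  -8
  Δ^3: 0  0  0
  Δ^4: 0  0
  Δ^5: 0
The second differences are constant (-8) and nonzero, while all higher differences vanish, so the minimal degree is 2.

2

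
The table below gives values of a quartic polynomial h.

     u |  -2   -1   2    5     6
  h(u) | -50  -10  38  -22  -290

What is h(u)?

h(u) = -u^4 + 4u^3 + 3u^2 + 6u - 2

Write h(u) = au^4 + bu^3 + cu^2 + du + e. Substituting each data point gives a linear system:
  16a - 8b + 4c - 2d + e = -50
  a - b + c - d + e = -10
  16a + 8b + 4c + 2d + e = 38
  625a + 125b + 25c + 5d + e = -22
  1296a + 216b + 36c + 6d + e = -290
Solving the system yields a = -1, b = 4, c = 3, d = 6, e = -2.
So h(u) = -u⁴ + 4u³ + 3u² + 6u - 2.
Check: h(5) = -22. ✓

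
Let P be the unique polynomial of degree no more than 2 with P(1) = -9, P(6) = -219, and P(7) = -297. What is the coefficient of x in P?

0

Write P(x) = ax^2 + bx + c. Substituting each data point gives a linear system:
  a + b + c = -9
  36a + 6b + c = -219
  49a + 7b + c = -297
Solving the system yields a = -6, b = 0, c = -3.
So P(x) = -6x^2 - 3.
The coefficient of x is 0.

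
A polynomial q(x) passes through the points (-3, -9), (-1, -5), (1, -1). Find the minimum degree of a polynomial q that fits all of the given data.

Forward differences of the values at x = -3, -1, 1:
  q  : -9  -5  -1
  Δ  : 4  4
  Δ^2: 0
The first differences are constant (4) and nonzero, while all higher differences vanish, so the minimal degree is 1.

1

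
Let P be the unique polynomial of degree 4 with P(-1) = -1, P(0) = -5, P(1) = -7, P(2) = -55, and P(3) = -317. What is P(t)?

P(t) = -5t^4 + 2t^3 + 6t^2 - 5t - 5

Using the Lagrange interpolation formula with nodes -1, 0, 1, 2, 3:
  L_0(t) = t(t - 1)(t - 2)(t - 3) / 24
  L_1(t) = (t + 1)(t - 1)(t - 2)(t - 3) / -6
  L_2(t) = (t + 1)t(t - 2)(t - 3) / 4
  L_3(t) = (t + 1)t(t - 1)(t - 3) / -6
  L_4(t) = (t + 1)t(t - 1)(t - 2) / 24
Then P(t) = -1·L_0(t) - 5·L_1(t) - 7·L_2(t) - 55·L_3(t) - 317·L_4(t).
Expanding and collecting terms gives P(t) = -5t⁴ + 2t³ + 6t² - 5t - 5.
Check: P(0) = -5. ✓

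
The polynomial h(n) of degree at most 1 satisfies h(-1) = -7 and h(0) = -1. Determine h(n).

h(n) = 6n - 1

Write h(n) = an + b. Substituting each data point gives a linear system:
  -a + b = -7
  b = -1
Solving the system yields a = 6, b = -1.
So h(n) = 6n - 1.
Check: h(0) = -1. ✓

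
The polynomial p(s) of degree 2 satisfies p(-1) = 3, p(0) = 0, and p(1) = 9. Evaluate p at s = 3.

Write p(s) = as^2 + bs + c. Substituting each data point gives a linear system:
  a - b + c = 3
  c = 0
  a + b + c = 9
Solving the system yields a = 6, b = 3, c = 0.
So p(s) = 6s² + 3s.
Then p(3) = 63.

63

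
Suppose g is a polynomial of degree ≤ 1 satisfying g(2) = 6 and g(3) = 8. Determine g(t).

g(t) = 2t + 2

Write g(t) = at + b. Substituting each data point gives a linear system:
  2a + b = 6
  3a + b = 8
Solving the system yields a = 2, b = 2.
So g(t) = 2t + 2.
Check: g(3) = 8. ✓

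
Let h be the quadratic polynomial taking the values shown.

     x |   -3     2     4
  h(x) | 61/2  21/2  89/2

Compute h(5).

141/2

Write h(x) = ax^2 + bx + c. Substituting each data point gives a linear system:
  9a - 3b + c = 61/2
  4a + 2b + c = 21/2
  16a + 4b + c = 89/2
Solving the system yields a = 3, b = -1, c = 1/2.
So h(x) = 3x^2 - x + 1/2.
Then h(5) = 141/2.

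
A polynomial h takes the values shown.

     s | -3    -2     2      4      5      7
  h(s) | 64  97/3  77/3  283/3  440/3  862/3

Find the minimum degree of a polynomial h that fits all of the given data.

2

Divided differences on the nodes -3, -2, 2, 4, 5, 7:
  order 0: 64  97/3  77/3  283/3  440/3  862/3
  order 1: -95/3  -5/3  103/3  157/3  211/3
  order 2: 6  6  6  6
  order 3: 0  0  0
  order 4: 0  0
  order 5: 0
The order-2 divided differences are all 6 (nonzero) and every higher order vanishes, so the data lies on a polynomial of degree exactly 2.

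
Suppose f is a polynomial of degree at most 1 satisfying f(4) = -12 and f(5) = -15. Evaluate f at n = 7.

Write f(n) = an + b. Substituting each data point gives a linear system:
  4a + b = -12
  5a + b = -15
Solving the system yields a = -3, b = 0.
So f(n) = -3n.
Then f(7) = -21.

-21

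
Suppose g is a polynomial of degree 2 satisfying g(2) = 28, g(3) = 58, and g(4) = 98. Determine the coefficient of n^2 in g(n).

5

Write g(n) = an^2 + bn + c. Substituting each data point gives a linear system:
  4a + 2b + c = 28
  9a + 3b + c = 58
  16a + 4b + c = 98
Solving the system yields a = 5, b = 5, c = -2.
So g(n) = 5n^2 + 5n - 2.
The leading coefficient is 5.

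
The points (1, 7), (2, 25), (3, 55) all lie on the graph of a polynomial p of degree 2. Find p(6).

217

Write p(n) = an^2 + bn + c. Substituting each data point gives a linear system:
  a + b + c = 7
  4a + 2b + c = 25
  9a + 3b + c = 55
Solving the system yields a = 6, b = 0, c = 1.
So p(n) = 6n² + 1.
Then p(6) = 217.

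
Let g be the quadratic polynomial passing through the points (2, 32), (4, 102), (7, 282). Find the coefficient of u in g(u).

Write g(u) = au^2 + bu + c. Substituting each data point gives a linear system:
  4a + 2b + c = 32
  16a + 4b + c = 102
  49a + 7b + c = 282
Solving the system yields a = 5, b = 5, c = 2.
So g(u) = 5u² + 5u + 2.
The coefficient of u is 5.

5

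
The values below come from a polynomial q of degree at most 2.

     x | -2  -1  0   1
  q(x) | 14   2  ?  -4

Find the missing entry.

The 3 known points determine the degree-2 polynomial uniquely.
Write q(x) = ax^2 + bx + c. Substituting each data point gives a linear system:
  4a - 2b + c = 14
  a - b + c = 2
  a + b + c = -4
Solving the system yields a = 3, b = -3, c = -4.
So q(x) = 3x^2 - 3x - 4.
Then q(0) = -4.

-4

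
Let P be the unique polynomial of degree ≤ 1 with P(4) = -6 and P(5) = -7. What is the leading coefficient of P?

-1

Write P(x) = ax + b. Substituting each data point gives a linear system:
  4a + b = -6
  5a + b = -7
Solving the system yields a = -1, b = -2.
So P(x) = -x - 2.
The leading coefficient is -1.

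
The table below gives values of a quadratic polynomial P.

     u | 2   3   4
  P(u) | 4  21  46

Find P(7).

169

Write P(u) = au^2 + bu + c. Substituting each data point gives a linear system:
  4a + 2b + c = 4
  9a + 3b + c = 21
  16a + 4b + c = 46
Solving the system yields a = 4, b = -3, c = -6.
So P(u) = 4u^2 - 3u - 6.
Then P(7) = 169.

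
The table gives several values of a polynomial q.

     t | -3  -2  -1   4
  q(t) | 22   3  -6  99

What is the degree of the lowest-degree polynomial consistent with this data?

2

Divided differences on the nodes -3, -2, -1, 4:
  order 0: 22  3  -6  99
  order 1: -19  -9  21
  order 2: 5  5
  order 3: 0
The order-2 divided differences are all 5 (nonzero) and every higher order vanishes, so the data lies on a polynomial of degree exactly 2.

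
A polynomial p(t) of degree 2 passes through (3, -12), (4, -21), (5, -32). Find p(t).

Write p(t) = at^2 + bt + c. Substituting each data point gives a linear system:
  9a + 3b + c = -12
  16a + 4b + c = -21
  25a + 5b + c = -32
Solving the system yields a = -1, b = -2, c = 3.
So p(t) = -t^2 - 2t + 3.
Check: p(5) = -32. ✓

p(t) = -t^2 - 2t + 3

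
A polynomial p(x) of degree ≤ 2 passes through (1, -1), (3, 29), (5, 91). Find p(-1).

1

Write p(x) = ax^2 + bx + c. Substituting each data point gives a linear system:
  a + b + c = -1
  9a + 3b + c = 29
  25a + 5b + c = 91
Solving the system yields a = 4, b = -1, c = -4.
So p(x) = 4x^2 - x - 4.
Then p(-1) = 1.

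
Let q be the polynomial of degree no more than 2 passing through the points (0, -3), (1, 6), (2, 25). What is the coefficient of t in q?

Write q(t) = at^2 + bt + c. Substituting each data point gives a linear system:
  c = -3
  a + b + c = 6
  4a + 2b + c = 25
Solving the system yields a = 5, b = 4, c = -3.
So q(t) = 5t^2 + 4t - 3.
The coefficient of t is 4.

4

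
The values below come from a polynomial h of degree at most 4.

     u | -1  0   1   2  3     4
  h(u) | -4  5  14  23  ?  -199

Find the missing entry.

On equispaced nodes a degree-4 polynomial has vanishing fifth forward difference, so
  - h(-1) + 5·h(0) - 10·h(1) + 10·h(2) - 5·h(3) + h(4) = 0.
Substituting the known values and solving for h(3):
  -5·h(3) = 80
  h(3) = -16.

-16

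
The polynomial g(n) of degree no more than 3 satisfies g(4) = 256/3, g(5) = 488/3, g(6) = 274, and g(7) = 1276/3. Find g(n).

Write g(n) = an^3 + bn^2 + cn + d. Substituting each data point gives a linear system:
  64a + 16b + 4c + d = 256/3
  125a + 25b + 5c + d = 488/3
  216a + 36b + 6c + d = 274
  343a + 49b + 7c + d = 1276/3
Solving the system yields a = 1, b = 2, c = -5/3, d = -4.
So g(n) = n^3 + 2n^2 - (5/3)n - 4.
Check: g(7) = 1276/3. ✓

g(n) = n^3 + 2n^2 - (5/3)n - 4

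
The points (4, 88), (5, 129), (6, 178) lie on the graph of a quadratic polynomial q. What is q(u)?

q(u) = 4u^2 + 5u + 4

Write q(u) = au^2 + bu + c. Substituting each data point gives a linear system:
  16a + 4b + c = 88
  25a + 5b + c = 129
  36a + 6b + c = 178
Solving the system yields a = 4, b = 5, c = 4.
So q(u) = 4u^2 + 5u + 4.
Check: q(6) = 178. ✓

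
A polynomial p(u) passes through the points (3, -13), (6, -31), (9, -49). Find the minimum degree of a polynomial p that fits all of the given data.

Forward differences of the values at u = 3, 6, 9:
  p  : -13  -31  -49
  Δ  : -18  -18
  Δ^2: 0
The first differences are constant (-18) and nonzero, while all higher differences vanish, so the minimal degree is 1.

1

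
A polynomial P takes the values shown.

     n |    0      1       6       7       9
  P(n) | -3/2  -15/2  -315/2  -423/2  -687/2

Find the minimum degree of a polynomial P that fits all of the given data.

Divided differences on the nodes 0, 1, 6, 7, 9:
  order 0: -3/2  -15/2  -315/2  -423/2  -687/2
  order 1: -6  -30  -54  -66
  order 2: -4  -4  -4
  order 3: 0  0
  order 4: 0
The order-2 divided differences are all -4 (nonzero) and every higher order vanishes, so the data lies on a polynomial of degree exactly 2.

2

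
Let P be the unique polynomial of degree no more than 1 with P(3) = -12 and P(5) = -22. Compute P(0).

Using the Lagrange interpolation formula with nodes 3, 5:
  L_0(u) = (u - 5) / -2
  L_1(u) = (u - 3) / 2
Then P(u) = -12·L_0(u) - 22·L_1(u).
Expanding and collecting terms gives P(u) = -5u + 3.
Evaluating at u = 0: P(0) = 3.

3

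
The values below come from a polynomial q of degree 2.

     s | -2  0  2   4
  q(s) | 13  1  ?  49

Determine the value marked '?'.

The 3 known points determine the degree-2 polynomial uniquely.
Write q(s) = as^2 + bs + c. Substituting each data point gives a linear system:
  4a - 2b + c = 13
  c = 1
  16a + 4b + c = 49
Solving the system yields a = 3, b = 0, c = 1.
So q(s) = 3s^2 + 1.
Then q(2) = 13.

13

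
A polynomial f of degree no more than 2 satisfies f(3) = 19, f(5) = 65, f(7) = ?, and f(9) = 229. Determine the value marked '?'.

135

The 3 known points determine the degree-2 polynomial uniquely.
Write f(n) = an^2 + bn + c. Substituting each data point gives a linear system:
  9a + 3b + c = 19
  25a + 5b + c = 65
  81a + 9b + c = 229
Solving the system yields a = 3, b = -1, c = -5.
So f(n) = 3n² - n - 5.
Then f(7) = 135.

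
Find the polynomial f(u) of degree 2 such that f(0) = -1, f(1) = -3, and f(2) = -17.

f(u) = -6u^2 + 4u - 1

Write f(u) = au^2 + bu + c. Substituting each data point gives a linear system:
  c = -1
  a + b + c = -3
  4a + 2b + c = -17
Solving the system yields a = -6, b = 4, c = -1.
So f(u) = -6u^2 + 4u - 1.
Check: f(2) = -17. ✓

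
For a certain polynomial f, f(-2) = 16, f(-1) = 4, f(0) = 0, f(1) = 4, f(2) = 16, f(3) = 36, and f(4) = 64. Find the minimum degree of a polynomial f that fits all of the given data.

Forward differences of the values at s = -2, -1, 0, 1, 2, 3, 4:
  f  : 16  4  0  4  16  36  64
  Δ  : -12  -4  4  12  20  28
  Δ^2: 8  8  8  8  8
  Δ^3: 0  0  0  0
  Δ^4: 0  0  0
  Δ^5: 0  0
  Δ^6: 0
The second differences are constant (8) and nonzero, while all higher differences vanish, so the minimal degree is 2.

2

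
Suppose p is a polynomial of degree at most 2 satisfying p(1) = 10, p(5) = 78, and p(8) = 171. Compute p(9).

Write p(t) = at^2 + bt + c. Substituting each data point gives a linear system:
  a + b + c = 10
  25a + 5b + c = 78
  64a + 8b + c = 171
Solving the system yields a = 2, b = 5, c = 3.
So p(t) = 2t² + 5t + 3.
Then p(9) = 210.

210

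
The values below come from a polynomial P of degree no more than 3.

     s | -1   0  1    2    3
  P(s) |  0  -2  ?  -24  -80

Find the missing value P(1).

-4

On equispaced nodes a degree-3 polynomial has vanishing fourth forward difference, so
  P(-1) - 4·P(0) + 6·P(1) - 4·P(2) + P(3) = 0.
Substituting the known values and solving for P(1):
  6·P(1) = -24
  P(1) = -4.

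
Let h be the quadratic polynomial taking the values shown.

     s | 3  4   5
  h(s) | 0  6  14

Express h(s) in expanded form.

h(s) = s^2 - s - 6

Write h(s) = as^2 + bs + c. Substituting each data point gives a linear system:
  9a + 3b + c = 0
  16a + 4b + c = 6
  25a + 5b + c = 14
Solving the system yields a = 1, b = -1, c = -6.
So h(s) = s² - s - 6.
Check: h(3) = 0. ✓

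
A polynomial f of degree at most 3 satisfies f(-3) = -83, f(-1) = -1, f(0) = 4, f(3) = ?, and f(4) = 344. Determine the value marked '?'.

163

The 4 known points determine the degree-3 polynomial uniquely.
Write f(s) = as^3 + bs^2 + cs + d. Substituting each data point gives a linear system:
  -27a + 9b - 3c + d = -83
  -a + b - c + d = -1
  d = 4
  64a + 16b + 4c + d = 344
Solving the system yields a = 4, b = 4, c = 5, d = 4.
So f(s) = 4s^3 + 4s^2 + 5s + 4.
Then f(3) = 163.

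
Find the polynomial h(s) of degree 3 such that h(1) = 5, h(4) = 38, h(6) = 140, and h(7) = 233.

Write h(s) = as^3 + bs^2 + cs + d. Substituting each data point gives a linear system:
  a + b + c + d = 5
  64a + 16b + 4c + d = 38
  216a + 36b + 6c + d = 140
  343a + 49b + 7c + d = 233
Solving the system yields a = 1, b = -3, c = 5, d = 2.
So h(s) = s^3 - 3s^2 + 5s + 2.
Check: h(4) = 38. ✓

h(s) = s^3 - 3s^2 + 5s + 2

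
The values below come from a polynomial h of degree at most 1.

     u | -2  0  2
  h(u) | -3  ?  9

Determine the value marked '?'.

3

On equispaced nodes a degree-1 polynomial has vanishing second forward difference, so
  h(-2) - 2·h(0) + h(2) = 0.
Substituting the known values and solving for h(0):
  -2·h(0) = -6
  h(0) = 3.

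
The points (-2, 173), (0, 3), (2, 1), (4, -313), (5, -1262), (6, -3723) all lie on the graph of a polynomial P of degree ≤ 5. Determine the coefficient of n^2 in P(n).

Write P(n) = an^5 + bn^4 + cn^3 + dn^2 + en + k. Substituting each data point gives a linear system:
  -32a + 16b - 8c + 4d - 2e + k = 173
  k = 3
  32a + 16b + 8c + 4d + 2e + k = 1
  1024a + 256b + 64c + 16d + 4e + k = -313
  3125a + 625b + 125c + 25d + 5e + k = -1262
  7776a + 1296b + 216c + 36d + 6e + k = -3723
Solving the system yields a = -1, b = 4, c = -6, d = 5, e = -3, k = 3.
So P(n) = -n^5 + 4n^4 - 6n^3 + 5n^2 - 3n + 3.
The coefficient of n^2 is 5.

5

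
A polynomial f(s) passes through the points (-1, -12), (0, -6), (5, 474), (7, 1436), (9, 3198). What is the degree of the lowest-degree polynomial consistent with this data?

3

Divided differences on the nodes -1, 0, 5, 7, 9:
  order 0: -12  -6  474  1436  3198
  order 1: 6  96  481  881
  order 2: 15  55  100
  order 3: 5  5
  order 4: 0
The order-3 divided differences are all 5 (nonzero) and every higher order vanishes, so the data lies on a polynomial of degree exactly 3.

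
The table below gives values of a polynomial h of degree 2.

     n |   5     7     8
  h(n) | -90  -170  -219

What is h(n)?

Using the Lagrange interpolation formula with nodes 5, 7, 8:
  L_0(n) = (n - 7)(n - 8) / 6
  L_1(n) = (n - 5)(n - 8) / -2
  L_2(n) = (n - 5)(n - 7) / 3
Then h(n) = -90·L_0(n) - 170·L_1(n) - 219·L_2(n).
Expanding and collecting terms gives h(n) = -3n² - 4n + 5.
Check: h(5) = -90. ✓

h(n) = -3n^2 - 4n + 5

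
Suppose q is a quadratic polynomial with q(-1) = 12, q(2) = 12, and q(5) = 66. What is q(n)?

q(n) = 3n^2 - 3n + 6

Using the Lagrange interpolation formula with nodes -1, 2, 5:
  L_0(n) = (n - 2)(n - 5) / 18
  L_1(n) = (n + 1)(n - 5) / -9
  L_2(n) = (n + 1)(n - 2) / 18
Then q(n) = 12·L_0(n) + 12·L_1(n) + 66·L_2(n).
Expanding and collecting terms gives q(n) = 3n^2 - 3n + 6.
Check: q(-1) = 12. ✓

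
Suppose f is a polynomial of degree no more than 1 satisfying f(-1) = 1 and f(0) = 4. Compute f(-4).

-8

Using the Lagrange interpolation formula with nodes -1, 0:
  L_0(n) = n / -1
  L_1(n) = (n + 1) / 1
Then f(n) = 1·L_0(n) + 4·L_1(n).
Expanding and collecting terms gives f(n) = 3n + 4.
Evaluating at n = -4: f(-4) = -8.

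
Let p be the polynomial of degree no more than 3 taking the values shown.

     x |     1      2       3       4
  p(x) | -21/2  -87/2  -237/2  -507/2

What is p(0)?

-3/2

Forward differences of the values at x = 1, 2, 3, 4:
  p  : -21/2  -87/2  -237/2  -507/2
  Δ  : -33  -75  -135
  Δ^2: -42  -60
  Δ^3: -18
The third differences are constant, confirming degree 3.
Interpolating (Newton forward form) and evaluating at x = 0 gives p(0) = -3/2.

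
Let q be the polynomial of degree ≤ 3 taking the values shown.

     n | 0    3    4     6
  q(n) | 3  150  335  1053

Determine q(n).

q(n) = 4n^3 + 6n^2 - 5n + 3

Write q(n) = an^3 + bn^2 + cn + d. Substituting each data point gives a linear system:
  d = 3
  27a + 9b + 3c + d = 150
  64a + 16b + 4c + d = 335
  216a + 36b + 6c + d = 1053
Solving the system yields a = 4, b = 6, c = -5, d = 3.
So q(n) = 4n^3 + 6n^2 - 5n + 3.
Check: q(4) = 335. ✓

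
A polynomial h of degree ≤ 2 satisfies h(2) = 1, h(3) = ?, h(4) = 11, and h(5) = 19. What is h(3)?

5

On equispaced nodes a degree-2 polynomial has vanishing third forward difference, so
  - h(2) + 3·h(3) - 3·h(4) + h(5) = 0.
Substituting the known values and solving for h(3):
  3·h(3) = 15
  h(3) = 5.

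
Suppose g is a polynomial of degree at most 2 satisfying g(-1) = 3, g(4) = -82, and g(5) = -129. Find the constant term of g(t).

Write g(t) = at^2 + bt + c. Substituting each data point gives a linear system:
  a - b + c = 3
  16a + 4b + c = -82
  25a + 5b + c = -129
Solving the system yields a = -5, b = -2, c = 6.
So g(t) = -5t² - 2t + 6.
The constant term is 6.

6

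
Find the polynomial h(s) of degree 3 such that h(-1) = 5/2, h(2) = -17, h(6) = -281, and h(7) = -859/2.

Write h(s) = as^3 + bs^2 + cs + d. Substituting each data point gives a linear system:
  -a + b - c + d = 5/2
  8a + 4b + 2c + d = -17
  216a + 36b + 6c + d = -281
  343a + 49b + 7c + d = -859/2
Solving the system yields a = -1, b = -3/2, c = -2, d = 1.
So h(s) = -s^3 - (3/2)s^2 - 2s + 1.
Check: h(6) = -281. ✓

h(s) = -s^3 - (3/2)s^2 - 2s + 1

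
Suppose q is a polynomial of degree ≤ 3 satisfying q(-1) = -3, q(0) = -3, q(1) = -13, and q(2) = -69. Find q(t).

q(t) = -6t^3 - 5t^2 + t - 3

Write q(t) = at^3 + bt^2 + ct + d. Substituting each data point gives a linear system:
  -a + b - c + d = -3
  d = -3
  a + b + c + d = -13
  8a + 4b + 2c + d = -69
Solving the system yields a = -6, b = -5, c = 1, d = -3.
So q(t) = -6t^3 - 5t^2 + t - 3.
Check: q(-1) = -3. ✓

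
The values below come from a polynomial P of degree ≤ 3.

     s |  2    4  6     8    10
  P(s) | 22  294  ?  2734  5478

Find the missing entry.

On equispaced nodes a degree-3 polynomial has vanishing fourth forward difference, so
  P(2) - 4·P(4) + 6·P(6) - 4·P(8) + P(10) = 0.
Substituting the known values and solving for P(6):
  6·P(6) = 6612
  P(6) = 1102.

1102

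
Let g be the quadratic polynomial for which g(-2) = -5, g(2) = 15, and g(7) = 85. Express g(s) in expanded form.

Using the Lagrange interpolation formula with nodes -2, 2, 7:
  L_0(s) = (s - 2)(s - 7) / 36
  L_1(s) = (s + 2)(s - 7) / -20
  L_2(s) = (s + 2)(s - 2) / 45
Then g(s) = -5·L_0(s) + 15·L_1(s) + 85·L_2(s).
Expanding and collecting terms gives g(s) = s^2 + 5s + 1.
Check: g(7) = 85. ✓

g(s) = s^2 + 5s + 1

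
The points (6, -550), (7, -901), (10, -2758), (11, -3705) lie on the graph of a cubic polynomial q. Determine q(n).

q(n) = -3n^3 + 2n^2 + 4n + 2

Write q(n) = an^3 + bn^2 + cn + d. Substituting each data point gives a linear system:
  216a + 36b + 6c + d = -550
  343a + 49b + 7c + d = -901
  1000a + 100b + 10c + d = -2758
  1331a + 121b + 11c + d = -3705
Solving the system yields a = -3, b = 2, c = 4, d = 2.
So q(n) = -3n^3 + 2n^2 + 4n + 2.
Check: q(10) = -2758. ✓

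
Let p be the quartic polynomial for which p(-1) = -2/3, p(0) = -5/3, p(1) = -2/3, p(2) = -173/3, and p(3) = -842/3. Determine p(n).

Write p(n) = an^4 + bn^3 + cn^2 + dn + e. Substituting each data point gives a linear system:
  a - b + c - d + e = -2/3
  e = -5/3
  a + b + c + d + e = -2/3
  16a + 8b + 4c + 2d + e = -173/3
  81a + 27b + 9c + 3d + e = -842/3
Solving the system yields a = -2, b = -6, c = 3, d = 6, e = -5/3.
So p(n) = -2n^4 - 6n^3 + 3n^2 + 6n - 5/3.
Check: p(3) = -842/3. ✓

p(n) = -2n^4 - 6n^3 + 3n^2 + 6n - 5/3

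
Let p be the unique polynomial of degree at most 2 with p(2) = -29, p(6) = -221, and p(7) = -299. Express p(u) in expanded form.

p(u) = -6u^2 - 5

Write p(u) = au^2 + bu + c. Substituting each data point gives a linear system:
  4a + 2b + c = -29
  36a + 6b + c = -221
  49a + 7b + c = -299
Solving the system yields a = -6, b = 0, c = -5.
So p(u) = -6u² - 5.
Check: p(2) = -29. ✓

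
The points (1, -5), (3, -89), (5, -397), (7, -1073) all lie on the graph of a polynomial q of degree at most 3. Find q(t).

q(t) = -3t^3 - t^2 + t - 2

Write q(t) = at^3 + bt^2 + ct + d. Substituting each data point gives a linear system:
  a + b + c + d = -5
  27a + 9b + 3c + d = -89
  125a + 25b + 5c + d = -397
  343a + 49b + 7c + d = -1073
Solving the system yields a = -3, b = -1, c = 1, d = -2.
So q(t) = -3t^3 - t^2 + t - 2.
Check: q(7) = -1073. ✓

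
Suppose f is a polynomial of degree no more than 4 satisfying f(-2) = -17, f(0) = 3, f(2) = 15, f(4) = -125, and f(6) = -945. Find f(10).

Forward differences of the values at t = -2, 0, 2, 4, 6:
  f  : -17  3  15  -125  -945
  Δ  : 20  12  -140  -820
  Δ^2: -8  -152  -680
  Δ^3: -144  -528
  Δ^4: -384
The fourth differences are constant, confirming degree 4.
Interpolating (Newton forward form) and evaluating at t = 10 gives f(10) = -8657.

-8657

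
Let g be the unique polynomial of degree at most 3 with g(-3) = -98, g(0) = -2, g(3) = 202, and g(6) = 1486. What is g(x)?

Write g(x) = ax^3 + bx^2 + cx + d. Substituting each data point gives a linear system:
  -27a + 9b - 3c + d = -98
  d = -2
  27a + 9b + 3c + d = 202
  216a + 36b + 6c + d = 1486
Solving the system yields a = 6, b = 6, c = -4, d = -2.
So g(x) = 6x^3 + 6x^2 - 4x - 2.
Check: g(6) = 1486. ✓

g(x) = 6x^3 + 6x^2 - 4x - 2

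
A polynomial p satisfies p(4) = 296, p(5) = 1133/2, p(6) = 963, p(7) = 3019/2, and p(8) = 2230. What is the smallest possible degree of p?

Forward differences of the values at x = 4, 5, 6, 7, 8:
  p  : 296  1133/2  963  3019/2  2230
  Δ  : 541/2  793/2  1093/2  1441/2
  Δ^2: 126  150  174
  Δ^3: 24  24
  Δ^4: 0
The third differences are constant (24) and nonzero, while all higher differences vanish, so the minimal degree is 3.

3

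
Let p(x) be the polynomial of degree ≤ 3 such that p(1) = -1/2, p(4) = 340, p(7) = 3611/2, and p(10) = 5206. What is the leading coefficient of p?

Write p(x) = ax^3 + bx^2 + cx + d. Substituting each data point gives a linear system:
  a + b + c + d = -1/2
  64a + 16b + 4c + d = 340
  343a + 49b + 7c + d = 3611/2
  1000a + 100b + 10c + d = 5206
Solving the system yields a = 5, b = 5/2, c = -4, d = -4.
So p(x) = 5x^3 + (5/2)x^2 - 4x - 4.
The leading coefficient is 5.

5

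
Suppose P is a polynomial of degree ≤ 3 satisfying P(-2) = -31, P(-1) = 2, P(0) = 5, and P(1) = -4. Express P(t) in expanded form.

P(t) = 3t^3 - 6t^2 - 6t + 5

Using the Lagrange interpolation formula with nodes -2, -1, 0, 1:
  L_0(t) = (t + 1)t(t - 1) / -6
  L_1(t) = (t + 2)t(t - 1) / 2
  L_2(t) = (t + 2)(t + 1)(t - 1) / -2
  L_3(t) = (t + 2)(t + 1)t / 6
Then P(t) = -31·L_0(t) + 2·L_1(t) + 5·L_2(t) - 4·L_3(t).
Expanding and collecting terms gives P(t) = 3t^3 - 6t^2 - 6t + 5.
Check: P(1) = -4. ✓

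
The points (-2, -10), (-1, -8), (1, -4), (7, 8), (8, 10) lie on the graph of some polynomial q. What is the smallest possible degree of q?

1

Divided differences on the nodes -2, -1, 1, 7, 8:
  order 0: -10  -8  -4  8  10
  order 1: 2  2  2  2
  order 2: 0  0  0
  order 3: 0  0
  order 4: 0
The order-1 divided differences are all 2 (nonzero) and every higher order vanishes, so the data lies on a polynomial of degree exactly 1.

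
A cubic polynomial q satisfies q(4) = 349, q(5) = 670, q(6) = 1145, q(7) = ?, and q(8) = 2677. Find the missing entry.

1804

On equispaced nodes a degree-3 polynomial has vanishing fourth forward difference, so
  q(4) - 4·q(5) + 6·q(6) - 4·q(7) + q(8) = 0.
Substituting the known values and solving for q(7):
  -4·q(7) = -7216
  q(7) = 1804.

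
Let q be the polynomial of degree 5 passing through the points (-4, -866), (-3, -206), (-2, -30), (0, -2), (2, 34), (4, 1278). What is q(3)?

310

Using the Lagrange interpolation formula with nodes -4, -3, -2, 0, 2, 4:
  L_0(u) = (u + 3)(u + 2)u(u - 2)(u - 4) / -384
  L_1(u) = (u + 4)(u + 2)u(u - 2)(u - 4) / 105
  L_2(u) = (u + 4)(u + 3)u(u - 2)(u - 4) / -96
  L_3(u) = (u + 4)(u + 3)(u + 2)(u - 2)(u - 4) / 192
  L_4(u) = (u + 4)(u + 3)(u + 2)u(u - 4) / -480
  L_5(u) = (u + 4)(u + 3)(u + 2)u(u - 2) / 2688
Then q(u) = -866·L_0(u) - 206·L_1(u) - 30·L_2(u) - 2·L_3(u) + 34·L_4(u) + 1278·L_5(u).
Expanding and collecting terms gives q(u) = u^5 + u^4 + u^3 - 3u^2 - 4u - 2.
Evaluating at u = 3: q(3) = 310.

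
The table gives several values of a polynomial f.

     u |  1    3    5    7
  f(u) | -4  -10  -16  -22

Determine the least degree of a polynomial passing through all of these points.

Forward differences of the values at u = 1, 3, 5, 7:
  f  : -4  -10  -16  -22
  Δ  : -6  -6  -6
  Δ^2: 0  0
  Δ^3: 0
The first differences are constant (-6) and nonzero, while all higher differences vanish, so the minimal degree is 1.

1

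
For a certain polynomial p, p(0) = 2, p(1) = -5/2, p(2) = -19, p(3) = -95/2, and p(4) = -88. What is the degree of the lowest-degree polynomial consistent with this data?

Forward differences of the values at s = 0, 1, 2, 3, 4:
  p  : 2  -5/2  -19  -95/2  -88
  Δ  : -9/2  -33/2  -57/2  -81/2
  Δ^2: -12  -12  -12
  Δ^3: 0  0
  Δ^4: 0
The second differences are constant (-12) and nonzero, while all higher differences vanish, so the minimal degree is 2.

2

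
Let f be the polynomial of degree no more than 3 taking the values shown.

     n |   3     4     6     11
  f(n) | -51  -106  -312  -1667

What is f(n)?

Write f(n) = an^3 + bn^2 + cn + d. Substituting each data point gives a linear system:
  27a + 9b + 3c + d = -51
  64a + 16b + 4c + d = -106
  216a + 36b + 6c + d = -312
  1331a + 121b + 11c + d = -1667
Solving the system yields a = -1, b = -3, c = 3, d = -6.
So f(n) = -n^3 - 3n^2 + 3n - 6.
Check: f(4) = -106. ✓

f(n) = -n^3 - 3n^2 + 3n - 6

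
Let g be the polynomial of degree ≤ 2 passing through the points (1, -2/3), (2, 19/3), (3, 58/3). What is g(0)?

-5/3

Forward differences of the values at u = 1, 2, 3:
  g  : -2/3  19/3  58/3
  Δ  : 7  13
  Δ^2: 6
The second differences are constant, confirming degree 2.
Interpolating (Newton forward form) and evaluating at u = 0 gives g(0) = -5/3.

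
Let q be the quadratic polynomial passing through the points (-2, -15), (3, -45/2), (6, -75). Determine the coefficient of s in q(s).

1/2

Write q(s) = as^2 + bs + c. Substituting each data point gives a linear system:
  4a - 2b + c = -15
  9a + 3b + c = -45/2
  36a + 6b + c = -75
Solving the system yields a = -2, b = 1/2, c = -6.
So q(s) = -2s² + (1/2)s - 6.
The coefficient of s is 1/2.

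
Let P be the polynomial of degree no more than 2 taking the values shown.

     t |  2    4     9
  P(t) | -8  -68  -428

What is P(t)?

P(t) = -6t^2 + 6t + 4

Write P(t) = at^2 + bt + c. Substituting each data point gives a linear system:
  4a + 2b + c = -8
  16a + 4b + c = -68
  81a + 9b + c = -428
Solving the system yields a = -6, b = 6, c = 4.
So P(t) = -6t^2 + 6t + 4.
Check: P(4) = -68. ✓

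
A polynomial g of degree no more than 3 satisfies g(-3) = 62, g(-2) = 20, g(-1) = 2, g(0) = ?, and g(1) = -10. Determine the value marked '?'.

On equispaced nodes a degree-3 polynomial has vanishing fourth forward difference, so
  g(-3) - 4·g(-2) + 6·g(-1) - 4·g(0) + g(1) = 0.
Substituting the known values and solving for g(0):
  -4·g(0) = 16
  g(0) = -4.

-4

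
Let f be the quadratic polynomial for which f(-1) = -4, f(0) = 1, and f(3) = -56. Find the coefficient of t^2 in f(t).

-6

Write f(t) = at^2 + bt + c. Substituting each data point gives a linear system:
  a - b + c = -4
  c = 1
  9a + 3b + c = -56
Solving the system yields a = -6, b = -1, c = 1.
So f(t) = -6t² - t + 1.
The leading coefficient is -6.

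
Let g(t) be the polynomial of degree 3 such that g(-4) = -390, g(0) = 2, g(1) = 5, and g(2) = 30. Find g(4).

Write g(t) = at^3 + bt^2 + ct + d. Substituting each data point gives a linear system:
  -64a + 16b - 4c + d = -390
  d = 2
  a + b + c + d = 5
  8a + 4b + 2c + d = 30
Solving the system yields a = 5, b = -4, c = 2, d = 2.
So g(t) = 5t³ - 4t² + 2t + 2.
Then g(4) = 266.

266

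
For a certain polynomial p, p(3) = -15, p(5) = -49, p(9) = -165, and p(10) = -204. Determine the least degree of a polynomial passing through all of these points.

2

Divided differences on the nodes 3, 5, 9, 10:
  order 0: -15  -49  -165  -204
  order 1: -17  -29  -39
  order 2: -2  -2
  order 3: 0
The order-2 divided differences are all -2 (nonzero) and every higher order vanishes, so the data lies on a polynomial of degree exactly 2.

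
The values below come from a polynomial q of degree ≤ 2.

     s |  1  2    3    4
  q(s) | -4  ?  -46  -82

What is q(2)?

-20

On equispaced nodes a degree-2 polynomial has vanishing third forward difference, so
  - q(1) + 3·q(2) - 3·q(3) + q(4) = 0.
Substituting the known values and solving for q(2):
  3·q(2) = -60
  q(2) = -20.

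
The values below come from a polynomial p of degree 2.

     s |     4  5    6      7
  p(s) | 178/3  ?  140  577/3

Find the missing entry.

287/3

The 3 known points determine the degree-2 polynomial uniquely.
Write p(s) = as^2 + bs + c. Substituting each data point gives a linear system:
  16a + 4b + c = 178/3
  36a + 6b + c = 140
  49a + 7b + c = 577/3
Solving the system yields a = 4, b = 1/3, c = -6.
So p(s) = 4s^2 + (1/3)s - 6.
Then p(5) = 287/3.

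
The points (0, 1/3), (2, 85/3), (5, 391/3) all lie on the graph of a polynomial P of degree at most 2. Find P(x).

P(x) = 4x^2 + 6x + 1/3

Write P(x) = ax^2 + bx + c. Substituting each data point gives a linear system:
  c = 1/3
  4a + 2b + c = 85/3
  25a + 5b + c = 391/3
Solving the system yields a = 4, b = 6, c = 1/3.
So P(x) = 4x² + 6x + 1/3.
Check: P(0) = 1/3. ✓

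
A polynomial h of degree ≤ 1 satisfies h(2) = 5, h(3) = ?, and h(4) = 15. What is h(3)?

The 2 known points determine the degree-1 polynomial uniquely.
Write h(t) = at + b. Substituting each data point gives a linear system:
  2a + b = 5
  4a + b = 15
Solving the system yields a = 5, b = -5.
So h(t) = 5t - 5.
Then h(3) = 10.

10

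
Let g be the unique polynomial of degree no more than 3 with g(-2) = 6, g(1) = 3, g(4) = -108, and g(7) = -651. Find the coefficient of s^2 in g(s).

Write g(s) = as^3 + bs^2 + cs + d. Substituting each data point gives a linear system:
  -8a + 4b - 2c + d = 6
  a + b + c + d = 3
  64a + 16b + 4c + d = -108
  343a + 49b + 7c + d = -651
Solving the system yields a = -2, b = 0, c = 5, d = 0.
So g(s) = -2s^3 + 5s.
The coefficient of s^2 is 0.

0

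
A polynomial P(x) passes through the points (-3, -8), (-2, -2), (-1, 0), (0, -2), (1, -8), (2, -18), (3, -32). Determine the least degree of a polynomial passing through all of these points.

Forward differences of the values at x = -3, -2, -1, 0, 1, 2, 3:
  P  : -8  -2  0  -2  -8  -18  -32
  Δ  : 6  2  -2  -6  -10  -14
  Δ^2: -4  -4  -4  -4  -4
  Δ^3: 0  0  0  0
  Δ^4: 0  0  0
  Δ^5: 0  0
  Δ^6: 0
The second differences are constant (-4) and nonzero, while all higher differences vanish, so the minimal degree is 2.

2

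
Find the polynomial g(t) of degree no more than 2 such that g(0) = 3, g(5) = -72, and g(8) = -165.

g(t) = -2t^2 - 5t + 3

Write g(t) = at^2 + bt + c. Substituting each data point gives a linear system:
  c = 3
  25a + 5b + c = -72
  64a + 8b + c = -165
Solving the system yields a = -2, b = -5, c = 3.
So g(t) = -2t^2 - 5t + 3.
Check: g(5) = -72. ✓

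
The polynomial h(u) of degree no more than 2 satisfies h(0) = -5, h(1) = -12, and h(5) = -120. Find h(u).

h(u) = -4u^2 - 3u - 5

Using the Lagrange interpolation formula with nodes 0, 1, 5:
  L_0(u) = (u - 1)(u - 5) / 5
  L_1(u) = u(u - 5) / -4
  L_2(u) = u(u - 1) / 20
Then h(u) = -5·L_0(u) - 12·L_1(u) - 120·L_2(u).
Expanding and collecting terms gives h(u) = -4u^2 - 3u - 5.
Check: h(1) = -12. ✓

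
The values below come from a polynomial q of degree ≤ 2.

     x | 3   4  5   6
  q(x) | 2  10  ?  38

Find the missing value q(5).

The 3 known points determine the degree-2 polynomial uniquely.
Write q(x) = ax^2 + bx + c. Substituting each data point gives a linear system:
  9a + 3b + c = 2
  16a + 4b + c = 10
  36a + 6b + c = 38
Solving the system yields a = 2, b = -6, c = 2.
So q(x) = 2x^2 - 6x + 2.
Then q(5) = 22.

22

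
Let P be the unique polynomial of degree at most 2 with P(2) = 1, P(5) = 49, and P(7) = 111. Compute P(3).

11

Using the Lagrange interpolation formula with nodes 2, 5, 7:
  L_0(x) = (x - 5)(x - 7) / 15
  L_1(x) = (x - 2)(x - 7) / -6
  L_2(x) = (x - 2)(x - 5) / 10
Then P(x) = 1·L_0(x) + 49·L_1(x) + 111·L_2(x).
Expanding and collecting terms gives P(x) = 3x^2 - 5x - 1.
Evaluating at x = 3: P(3) = 11.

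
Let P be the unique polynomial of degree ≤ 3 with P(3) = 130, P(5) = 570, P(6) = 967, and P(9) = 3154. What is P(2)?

Using the Lagrange interpolation formula with nodes 3, 5, 6, 9:
  L_0(u) = (u - 5)(u - 6)(u - 9) / -36
  L_1(u) = (u - 3)(u - 6)(u - 9) / 8
  L_2(u) = (u - 3)(u - 5)(u - 9) / -9
  L_3(u) = (u - 3)(u - 5)(u - 6) / 72
Then P(u) = 130·L_0(u) + 570·L_1(u) + 967·L_2(u) + 3154·L_3(u).
Expanding and collecting terms gives P(u) = 4u^3 + 3u^2 - 5.
Evaluating at u = 2: P(2) = 39.

39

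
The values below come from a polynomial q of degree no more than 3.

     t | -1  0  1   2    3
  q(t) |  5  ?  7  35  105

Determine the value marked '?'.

3

The 4 known points determine the degree-3 polynomial uniquely.
Write q(t) = at^3 + bt^2 + ct + d. Substituting each data point gives a linear system:
  -a + b - c + d = 5
  a + b + c + d = 7
  8a + 4b + 2c + d = 35
  27a + 9b + 3c + d = 105
Solving the system yields a = 3, b = 3, c = -2, d = 3.
So q(t) = 3t³ + 3t² - 2t + 3.
Then q(0) = 3.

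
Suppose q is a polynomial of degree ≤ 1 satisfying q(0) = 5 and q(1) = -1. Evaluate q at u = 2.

Using the Lagrange interpolation formula with nodes 0, 1:
  L_0(u) = (u - 1) / -1
  L_1(u) = u / 1
Then q(u) = 5·L_0(u) - 1·L_1(u).
Expanding and collecting terms gives q(u) = -6u + 5.
Evaluating at u = 2: q(2) = -7.

-7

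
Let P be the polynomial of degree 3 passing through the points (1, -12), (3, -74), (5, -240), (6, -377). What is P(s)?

Using the Lagrange interpolation formula with nodes 1, 3, 5, 6:
  L_0(s) = (s - 3)(s - 5)(s - 6) / -40
  L_1(s) = (s - 1)(s - 5)(s - 6) / 12
  L_2(s) = (s - 1)(s - 3)(s - 6) / -8
  L_3(s) = (s - 1)(s - 3)(s - 5) / 15
Then P(s) = -12·L_0(s) - 74·L_1(s) - 240·L_2(s) - 377·L_3(s).
Expanding and collecting terms gives P(s) = -s³ - 4s² - 2s - 5.
Check: P(1) = -12. ✓

P(s) = -s^3 - 4s^2 - 2s - 5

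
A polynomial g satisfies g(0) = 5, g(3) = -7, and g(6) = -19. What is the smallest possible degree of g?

1

Forward differences of the values at s = 0, 3, 6:
  g  : 5  -7  -19
  Δ  : -12  -12
  Δ^2: 0
The first differences are constant (-12) and nonzero, while all higher differences vanish, so the minimal degree is 1.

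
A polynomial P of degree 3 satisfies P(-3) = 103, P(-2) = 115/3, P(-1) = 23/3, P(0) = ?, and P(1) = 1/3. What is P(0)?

On equispaced nodes a degree-3 polynomial has vanishing fourth forward difference, so
  P(-3) - 4·P(-2) + 6·P(-1) - 4·P(0) + P(1) = 0.
Substituting the known values and solving for P(0):
  -4·P(0) = 4
  P(0) = -1.

-1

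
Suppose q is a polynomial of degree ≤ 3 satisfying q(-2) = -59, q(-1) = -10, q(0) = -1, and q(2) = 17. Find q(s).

Using the Lagrange interpolation formula with nodes -2, -1, 0, 2:
  L_0(s) = (s + 1)s(s - 2) / -8
  L_1(s) = (s + 2)s(s - 2) / 3
  L_2(s) = (s + 2)(s + 1)(s - 2) / -4
  L_3(s) = (s + 2)(s + 1)s / 24
Then q(s) = -59·L_0(s) - 10·L_1(s) - 1·L_2(s) + 17·L_3(s).
Expanding and collecting terms gives q(s) = 5s^3 - 5s^2 - s - 1.
Check: q(2) = 17. ✓

q(s) = 5s^3 - 5s^2 - s - 1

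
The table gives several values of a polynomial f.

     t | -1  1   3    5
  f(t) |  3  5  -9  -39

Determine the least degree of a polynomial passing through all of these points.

2

Forward differences of the values at t = -1, 1, 3, 5:
  f  : 3  5  -9  -39
  Δ  : 2  -14  -30
  Δ^2: -16  -16
  Δ^3: 0
The second differences are constant (-16) and nonzero, while all higher differences vanish, so the minimal degree is 2.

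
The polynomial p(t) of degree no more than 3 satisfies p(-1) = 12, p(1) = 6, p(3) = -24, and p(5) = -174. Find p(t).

Write p(t) = at^3 + bt^2 + ct + d. Substituting each data point gives a linear system:
  -a + b - c + d = 12
  a + b + c + d = 6
  27a + 9b + 3c + d = -24
  125a + 25b + 5c + d = -174
Solving the system yields a = -2, b = 3, c = -1, d = 6.
So p(t) = -2t³ + 3t² - t + 6.
Check: p(5) = -174. ✓

p(t) = -2t^3 + 3t^2 - t + 6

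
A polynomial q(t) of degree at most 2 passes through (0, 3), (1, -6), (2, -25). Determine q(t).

Write q(t) = at^2 + bt + c. Substituting each data point gives a linear system:
  c = 3
  a + b + c = -6
  4a + 2b + c = -25
Solving the system yields a = -5, b = -4, c = 3.
So q(t) = -5t^2 - 4t + 3.
Check: q(0) = 3. ✓

q(t) = -5t^2 - 4t + 3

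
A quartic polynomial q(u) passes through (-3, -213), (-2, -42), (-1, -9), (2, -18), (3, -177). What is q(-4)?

Using the Lagrange interpolation formula with nodes -3, -2, -1, 2, 3:
  L_0(u) = (u + 2)(u + 1)(u - 2)(u - 3) / 60
  L_1(u) = (u + 3)(u + 1)(u - 2)(u - 3) / -20
  L_2(u) = (u + 3)(u + 2)(u - 2)(u - 3) / 24
  L_3(u) = (u + 3)(u + 2)(u + 1)(u - 3) / -60
  L_4(u) = (u + 3)(u + 2)(u + 1)(u - 2) / 120
Then q(u) = -213·L_0(u) - 42·L_1(u) - 9·L_2(u) - 18·L_3(u) - 177·L_4(u).
Expanding and collecting terms gives q(u) = -3u^4 + 6u^2 + 6u - 6.
Evaluating at u = -4: q(-4) = -702.

-702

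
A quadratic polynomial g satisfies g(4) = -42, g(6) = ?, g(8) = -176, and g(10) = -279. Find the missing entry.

-97

The 3 known points determine the degree-2 polynomial uniquely.
Write g(t) = at^2 + bt + c. Substituting each data point gives a linear system:
  16a + 4b + c = -42
  64a + 8b + c = -176
  100a + 10b + c = -279
Solving the system yields a = -3, b = 5/2, c = -4.
So g(t) = -3t² + (5/2)t - 4.
Then g(6) = -97.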